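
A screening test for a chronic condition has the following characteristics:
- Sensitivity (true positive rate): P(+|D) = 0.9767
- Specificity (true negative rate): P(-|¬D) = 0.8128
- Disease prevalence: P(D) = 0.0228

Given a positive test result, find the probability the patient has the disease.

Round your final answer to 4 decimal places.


Let D = has disease, + = positive test

Given:
- P(D) = 0.0228 (prevalence)
- P(+|D) = 0.9767 (sensitivity)
- P(-|¬D) = 0.8128 (specificity)
- P(+|¬D) = 0.1872 (false positive rate = 1 - specificity)

Step 1: Find P(+)
P(+) = P(+|D)P(D) + P(+|¬D)P(¬D)
     = 0.9767 × 0.0228 + 0.1872 × 0.9772
     = 0.02226876 + 0.18293184
     = 0.20520060

Step 2: Apply Bayes' theorem for P(D|+)
P(D|+) = P(+|D)P(D) / P(+)
       = 0.02226876 / 0.20520060
       = 0.1085


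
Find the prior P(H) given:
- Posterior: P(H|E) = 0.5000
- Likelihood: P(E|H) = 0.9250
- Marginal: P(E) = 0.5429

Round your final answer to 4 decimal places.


From Bayes' theorem: P(H|E) = P(E|H) × P(H) / P(E)

Rearranging for P(H):
P(H) = P(H|E) × P(E) / P(E|H)
     = 0.5000 × 0.5429 / 0.9250
     = 0.27145000 / 0.9250
     = 0.2935


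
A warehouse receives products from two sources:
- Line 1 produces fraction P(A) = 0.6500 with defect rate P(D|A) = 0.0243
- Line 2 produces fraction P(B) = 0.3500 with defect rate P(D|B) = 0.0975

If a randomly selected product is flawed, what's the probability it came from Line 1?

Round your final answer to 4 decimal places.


Let A = from Line 1, D = flawed

Given:
- P(A) = 0.6500, P(B) = 0.3500
- P(D|A) = 0.0243, P(D|B) = 0.0975

Step 1: Find P(D)
P(D) = P(D|A)P(A) + P(D|B)P(B)
     = 0.0243 × 0.6500 + 0.0975 × 0.3500
     = 0.01579500 + 0.03412500
     = 0.04992000

Step 2: Apply Bayes' theorem
P(A|D) = P(D|A)P(A) / P(D)
       = 0.01579500 / 0.04992000
       = 0.3164


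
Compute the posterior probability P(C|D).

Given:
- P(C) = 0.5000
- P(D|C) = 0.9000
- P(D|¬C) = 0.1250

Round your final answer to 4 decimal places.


Bayes' theorem: P(C|D) = P(D|C) × P(C) / P(D)

Step 1: Calculate P(D) using law of total probability
P(D) = P(D|C)P(C) + P(D|¬C)P(¬C)
     = 0.9000 × 0.5000 + 0.1250 × 0.5000
     = 0.45000000 + 0.06250000
     = 0.51250000

Step 2: Apply Bayes' theorem
P(C|D) = P(D|C) × P(C) / P(D)
       = 0.45000000 / 0.51250000
       = 0.8780


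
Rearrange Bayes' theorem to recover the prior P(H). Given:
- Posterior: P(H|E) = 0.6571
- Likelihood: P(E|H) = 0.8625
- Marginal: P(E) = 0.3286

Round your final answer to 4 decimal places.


From Bayes' theorem: P(H|E) = P(E|H) × P(H) / P(E)

Rearranging for P(H):
P(H) = P(H|E) × P(E) / P(E|H)
     = 0.6571 × 0.3286 / 0.8625
     = 0.21592306 / 0.8625
     = 0.2503


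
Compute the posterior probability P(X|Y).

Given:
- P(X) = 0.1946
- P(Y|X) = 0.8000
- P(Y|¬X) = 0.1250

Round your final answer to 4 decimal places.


Bayes' theorem: P(X|Y) = P(Y|X) × P(X) / P(Y)

Step 1: Calculate P(Y) using law of total probability
P(Y) = P(Y|X)P(X) + P(Y|¬X)P(¬X)
     = 0.8000 × 0.1946 + 0.1250 × 0.8054
     = 0.15568000 + 0.10067500
     = 0.25635500

Step 2: Apply Bayes' theorem
P(X|Y) = P(Y|X) × P(X) / P(Y)
       = 0.15568000 / 0.25635500
       = 0.6073


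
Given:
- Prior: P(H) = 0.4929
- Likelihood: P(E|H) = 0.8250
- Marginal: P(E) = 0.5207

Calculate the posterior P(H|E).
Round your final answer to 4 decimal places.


Using Bayes' theorem:

P(H|E) = P(E|H) × P(H) / P(E)
       = 0.8250 × 0.4929 / 0.5207
       = 0.40664250 / 0.5207
       = 0.7810

The evidence strengthens our belief in H.
Prior: 0.4929 → Posterior: 0.7810


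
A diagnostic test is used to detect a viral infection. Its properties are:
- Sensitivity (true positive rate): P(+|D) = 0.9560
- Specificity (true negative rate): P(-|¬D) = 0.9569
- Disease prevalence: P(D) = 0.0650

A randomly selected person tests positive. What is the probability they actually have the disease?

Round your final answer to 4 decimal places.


Let D = has disease, + = positive test

Given:
- P(D) = 0.0650 (prevalence)
- P(+|D) = 0.9560 (sensitivity)
- P(-|¬D) = 0.9569 (specificity)
- P(+|¬D) = 0.0431 (false positive rate = 1 - specificity)

Step 1: Find P(+)
P(+) = P(+|D)P(D) + P(+|¬D)P(¬D)
     = 0.9560 × 0.0650 + 0.0431 × 0.9350
     = 0.06214000 + 0.04029850
     = 0.10243850

Step 2: Apply Bayes' theorem for P(D|+)
P(D|+) = P(+|D)P(D) / P(+)
       = 0.06214000 / 0.10243850
       = 0.6066


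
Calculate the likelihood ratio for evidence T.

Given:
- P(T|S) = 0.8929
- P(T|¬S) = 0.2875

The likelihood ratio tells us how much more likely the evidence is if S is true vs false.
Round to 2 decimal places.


Likelihood Ratio (LR) = P(T|S) / P(T|¬S)

LR = 0.8929 / 0.2875
   = 3.11

The evidence is 3.11 times more likely if S is true than if S is false.
Because LR exceeds 1, T is evidence for S.


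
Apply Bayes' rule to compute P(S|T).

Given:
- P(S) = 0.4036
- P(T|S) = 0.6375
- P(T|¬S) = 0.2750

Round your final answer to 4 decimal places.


Bayes' theorem: P(S|T) = P(T|S) × P(S) / P(T)

Step 1: Calculate P(T) using law of total probability
P(T) = P(T|S)P(S) + P(T|¬S)P(¬S)
     = 0.6375 × 0.4036 + 0.2750 × 0.5964
     = 0.25729500 + 0.16401000
     = 0.42130500

Step 2: Apply Bayes' theorem
P(S|T) = P(T|S) × P(S) / P(T)
       = 0.25729500 / 0.42130500
       = 0.6107


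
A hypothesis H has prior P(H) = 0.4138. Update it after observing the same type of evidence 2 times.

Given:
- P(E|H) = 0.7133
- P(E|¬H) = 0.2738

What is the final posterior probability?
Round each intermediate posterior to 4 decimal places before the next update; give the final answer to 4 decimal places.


Sequential Bayesian updating:

Initial prior: P(H) = 0.4138

Update 1:
  P(E) = 0.7133 × 0.4138 + 0.2738 × 0.5862 = 0.29516354 + 0.16050156 = 0.45566510
  P(H|E) = 0.29516354 / 0.45566510 = 0.6478

Update 2:
  P(E) = 0.7133 × 0.6478 + 0.2738 × 0.3522 = 0.46207574 + 0.09643236 = 0.55850810
  P(H|E) = 0.46207574 / 0.55850810 = 0.8273

Final posterior: 0.8273


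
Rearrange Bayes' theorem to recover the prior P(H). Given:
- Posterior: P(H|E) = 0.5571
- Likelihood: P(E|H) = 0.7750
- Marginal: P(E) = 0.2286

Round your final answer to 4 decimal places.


From Bayes' theorem: P(H|E) = P(E|H) × P(H) / P(E)

Rearranging for P(H):
P(H) = P(H|E) × P(E) / P(E|H)
     = 0.5571 × 0.2286 / 0.7750
     = 0.12735306 / 0.7750
     = 0.1643


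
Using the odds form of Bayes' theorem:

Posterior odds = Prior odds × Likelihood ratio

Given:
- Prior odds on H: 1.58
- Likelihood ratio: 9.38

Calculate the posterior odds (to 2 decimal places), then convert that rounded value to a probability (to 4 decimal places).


Step 1: Calculate posterior odds
Posterior odds = Prior odds × LR
               = 1.58 × 9.38
               = 14.82

Step 2: Convert to probability
P(H|E) = Posterior odds / (1 + Posterior odds)
       = 14.82 / (1 + 14.82)
       = 14.82 / 15.82
       = 0.9368

The evidence increased P(H) from 0.6124 to 0.9368.


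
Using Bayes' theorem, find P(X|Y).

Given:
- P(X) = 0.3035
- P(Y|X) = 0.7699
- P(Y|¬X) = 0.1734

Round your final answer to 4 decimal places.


Bayes' theorem: P(X|Y) = P(Y|X) × P(X) / P(Y)

Step 1: Calculate P(Y) using law of total probability
P(Y) = P(Y|X)P(X) + P(Y|¬X)P(¬X)
     = 0.7699 × 0.3035 + 0.1734 × 0.6965
     = 0.23366465 + 0.12077310
     = 0.35443775

Step 2: Apply Bayes' theorem
P(X|Y) = P(Y|X) × P(X) / P(Y)
       = 0.23366465 / 0.35443775
       = 0.6593


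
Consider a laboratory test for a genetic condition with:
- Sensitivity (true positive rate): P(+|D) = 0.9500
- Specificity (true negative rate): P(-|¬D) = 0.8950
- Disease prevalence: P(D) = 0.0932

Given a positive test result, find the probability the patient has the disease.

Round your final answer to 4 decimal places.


Let D = has disease, + = positive test

Given:
- P(D) = 0.0932 (prevalence)
- P(+|D) = 0.9500 (sensitivity)
- P(-|¬D) = 0.8950 (specificity)
- P(+|¬D) = 0.1050 (false positive rate = 1 - specificity)

Step 1: Find P(+)
P(+) = P(+|D)P(D) + P(+|¬D)P(¬D)
     = 0.9500 × 0.0932 + 0.1050 × 0.9068
     = 0.08854000 + 0.09521400
     = 0.18375400

Step 2: Apply Bayes' theorem for P(D|+)
P(D|+) = P(+|D)P(D) / P(+)
       = 0.08854000 / 0.18375400
       = 0.4818


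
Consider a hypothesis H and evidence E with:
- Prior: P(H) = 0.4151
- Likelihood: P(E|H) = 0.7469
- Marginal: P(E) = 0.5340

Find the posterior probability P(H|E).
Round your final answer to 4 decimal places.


Using Bayes' theorem:

P(H|E) = P(E|H) × P(H) / P(E)
       = 0.7469 × 0.4151 / 0.5340
       = 0.31003819 / 0.5340
       = 0.5806

The evidence strengthens our belief in H.
Prior: 0.4151 → Posterior: 0.5806


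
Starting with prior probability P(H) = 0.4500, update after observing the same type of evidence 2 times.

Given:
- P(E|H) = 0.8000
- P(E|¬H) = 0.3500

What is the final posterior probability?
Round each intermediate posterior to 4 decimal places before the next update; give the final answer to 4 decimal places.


Sequential Bayesian updating:

Initial prior: P(H) = 0.4500

Update 1:
  P(E) = 0.8000 × 0.4500 + 0.3500 × 0.5500 = 0.36000000 + 0.19250000 = 0.55250000
  P(H|E) = 0.36000000 / 0.55250000 = 0.6516

Update 2:
  P(E) = 0.8000 × 0.6516 + 0.3500 × 0.3484 = 0.52128000 + 0.12194000 = 0.64322000
  P(H|E) = 0.52128000 / 0.64322000 = 0.8104

Final posterior: 0.8104


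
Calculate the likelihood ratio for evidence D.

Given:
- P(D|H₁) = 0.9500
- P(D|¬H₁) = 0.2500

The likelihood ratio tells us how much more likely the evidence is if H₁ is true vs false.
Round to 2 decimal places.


Likelihood Ratio (LR) = P(D|H₁) / P(D|¬H₁)

LR = 0.9500 / 0.2500
   = 3.80

The evidence is 3.80 times more likely if H₁ is true than if H₁ is false.
LR > 1, so observing D raises the odds in favor of H₁.


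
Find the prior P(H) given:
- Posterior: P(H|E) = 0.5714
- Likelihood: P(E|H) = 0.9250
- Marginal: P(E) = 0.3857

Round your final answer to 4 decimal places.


From Bayes' theorem: P(H|E) = P(E|H) × P(H) / P(E)

Rearranging for P(H):
P(H) = P(H|E) × P(E) / P(E|H)
     = 0.5714 × 0.3857 / 0.9250
     = 0.22038898 / 0.9250
     = 0.2383


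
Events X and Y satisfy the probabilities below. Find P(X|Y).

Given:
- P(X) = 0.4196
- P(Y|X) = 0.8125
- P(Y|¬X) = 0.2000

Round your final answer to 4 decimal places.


Bayes' theorem: P(X|Y) = P(Y|X) × P(X) / P(Y)

Step 1: Calculate P(Y) using law of total probability
P(Y) = P(Y|X)P(X) + P(Y|¬X)P(¬X)
     = 0.8125 × 0.4196 + 0.2000 × 0.5804
     = 0.34092500 + 0.11608000
     = 0.45700500

Step 2: Apply Bayes' theorem
P(X|Y) = P(Y|X) × P(X) / P(Y)
       = 0.34092500 / 0.45700500
       = 0.7460


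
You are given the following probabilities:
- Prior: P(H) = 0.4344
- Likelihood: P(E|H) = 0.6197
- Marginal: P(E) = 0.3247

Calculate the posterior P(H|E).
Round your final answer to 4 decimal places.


Using Bayes' theorem:

P(H|E) = P(E|H) × P(H) / P(E)
       = 0.6197 × 0.4344 / 0.3247
       = 0.26919768 / 0.3247
       = 0.8291

The evidence strengthens our belief in H.
Prior: 0.4344 → Posterior: 0.8291


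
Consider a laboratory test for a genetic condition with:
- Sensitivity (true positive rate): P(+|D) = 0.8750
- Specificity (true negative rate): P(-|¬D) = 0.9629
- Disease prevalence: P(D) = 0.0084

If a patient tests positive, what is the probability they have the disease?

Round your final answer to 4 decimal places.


Let D = has disease, + = positive test

Given:
- P(D) = 0.0084 (prevalence)
- P(+|D) = 0.8750 (sensitivity)
- P(-|¬D) = 0.9629 (specificity)
- P(+|¬D) = 0.0371 (false positive rate = 1 - specificity)

Step 1: Find P(+)
P(+) = P(+|D)P(D) + P(+|¬D)P(¬D)
     = 0.8750 × 0.0084 + 0.0371 × 0.9916
     = 0.00735000 + 0.03678836
     = 0.04413836

Step 2: Apply Bayes' theorem for P(D|+)
P(D|+) = P(+|D)P(D) / P(+)
       = 0.00735000 / 0.04413836
       = 0.1665


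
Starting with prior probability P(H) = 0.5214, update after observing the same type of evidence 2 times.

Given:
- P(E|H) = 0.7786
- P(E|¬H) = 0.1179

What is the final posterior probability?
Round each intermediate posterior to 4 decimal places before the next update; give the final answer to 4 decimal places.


Sequential Bayesian updating:

Initial prior: P(H) = 0.5214

Update 1:
  P(E) = 0.7786 × 0.5214 + 0.1179 × 0.4786 = 0.40596204 + 0.05642694 = 0.46238898
  P(H|E) = 0.40596204 / 0.46238898 = 0.8780

Update 2:
  P(E) = 0.7786 × 0.8780 + 0.1179 × 0.1220 = 0.68361080 + 0.01438380 = 0.69799460
  P(H|E) = 0.68361080 / 0.69799460 = 0.9794

Final posterior: 0.9794


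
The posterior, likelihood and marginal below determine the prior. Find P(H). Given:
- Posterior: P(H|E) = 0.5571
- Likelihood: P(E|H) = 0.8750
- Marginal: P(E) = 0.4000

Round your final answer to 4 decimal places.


From Bayes' theorem: P(H|E) = P(E|H) × P(H) / P(E)

Rearranging for P(H):
P(H) = P(H|E) × P(E) / P(E|H)
     = 0.5571 × 0.4000 / 0.8750
     = 0.22284000 / 0.8750
     = 0.2547


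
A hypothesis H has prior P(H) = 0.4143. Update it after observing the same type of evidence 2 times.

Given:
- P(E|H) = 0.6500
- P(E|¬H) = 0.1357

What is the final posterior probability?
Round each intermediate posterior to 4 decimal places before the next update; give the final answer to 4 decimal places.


Sequential Bayesian updating:

Initial prior: P(H) = 0.4143

Update 1:
  P(E) = 0.6500 × 0.4143 + 0.1357 × 0.5857 = 0.26929500 + 0.07947949 = 0.34877449
  P(H|E) = 0.26929500 / 0.34877449 = 0.7721

Update 2:
  P(E) = 0.6500 × 0.7721 + 0.1357 × 0.2279 = 0.50186500 + 0.03092603 = 0.53279103
  P(H|E) = 0.50186500 / 0.53279103 = 0.9420

Final posterior: 0.9420


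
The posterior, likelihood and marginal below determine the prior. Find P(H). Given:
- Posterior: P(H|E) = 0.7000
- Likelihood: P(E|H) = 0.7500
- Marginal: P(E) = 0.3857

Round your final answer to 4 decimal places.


From Bayes' theorem: P(H|E) = P(E|H) × P(H) / P(E)

Rearranging for P(H):
P(H) = P(H|E) × P(E) / P(E|H)
     = 0.7000 × 0.3857 / 0.7500
     = 0.26999000 / 0.7500
     = 0.3600


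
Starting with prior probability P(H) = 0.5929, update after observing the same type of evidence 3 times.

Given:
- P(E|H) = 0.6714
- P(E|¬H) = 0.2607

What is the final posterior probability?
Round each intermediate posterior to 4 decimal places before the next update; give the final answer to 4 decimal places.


Sequential Bayesian updating:

Initial prior: P(H) = 0.5929

Update 1:
  P(E) = 0.6714 × 0.5929 + 0.2607 × 0.4071 = 0.39807306 + 0.10613097 = 0.50420403
  P(H|E) = 0.39807306 / 0.50420403 = 0.7895

Update 2:
  P(E) = 0.6714 × 0.7895 + 0.2607 × 0.2105 = 0.53007030 + 0.05487735 = 0.58494765
  P(H|E) = 0.53007030 / 0.58494765 = 0.9062

Update 3:
  P(E) = 0.6714 × 0.9062 + 0.2607 × 0.0938 = 0.60842268 + 0.02445366 = 0.63287634
  P(H|E) = 0.60842268 / 0.63287634 = 0.9614

Final posterior: 0.9614


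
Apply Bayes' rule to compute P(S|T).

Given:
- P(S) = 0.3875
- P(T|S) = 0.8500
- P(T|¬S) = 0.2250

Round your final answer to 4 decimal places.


Bayes' theorem: P(S|T) = P(T|S) × P(S) / P(T)

Step 1: Calculate P(T) using law of total probability
P(T) = P(T|S)P(S) + P(T|¬S)P(¬S)
     = 0.8500 × 0.3875 + 0.2250 × 0.6125
     = 0.32937500 + 0.13781250
     = 0.46718750

Step 2: Apply Bayes' theorem
P(S|T) = P(T|S) × P(S) / P(T)
       = 0.32937500 / 0.46718750
       = 0.7050


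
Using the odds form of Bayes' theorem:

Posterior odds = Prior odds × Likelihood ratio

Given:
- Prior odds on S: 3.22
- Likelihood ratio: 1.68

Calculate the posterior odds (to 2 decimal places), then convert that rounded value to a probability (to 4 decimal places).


Step 1: Calculate posterior odds
Posterior odds = Prior odds × LR
               = 3.22 × 1.68
               = 5.41

Step 2: Convert to probability
P(S|E) = Posterior odds / (1 + Posterior odds)
       = 5.41 / (1 + 5.41)
       = 5.41 / 6.41
       = 0.8440

The evidence increased P(S) from 0.7630 to 0.8440.


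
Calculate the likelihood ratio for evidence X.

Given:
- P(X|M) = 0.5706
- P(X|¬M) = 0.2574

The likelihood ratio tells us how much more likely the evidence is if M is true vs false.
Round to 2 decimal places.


Likelihood Ratio (LR) = P(X|M) / P(X|¬M)

LR = 0.5706 / 0.2574
   = 2.22

The evidence is 2.22 times more likely if M is true than if M is false.
Because LR exceeds 1, X is evidence for M.


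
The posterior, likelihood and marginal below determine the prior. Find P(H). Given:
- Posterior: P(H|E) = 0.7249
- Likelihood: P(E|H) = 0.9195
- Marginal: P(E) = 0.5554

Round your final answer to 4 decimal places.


From Bayes' theorem: P(H|E) = P(E|H) × P(H) / P(E)

Rearranging for P(H):
P(H) = P(H|E) × P(E) / P(E|H)
     = 0.7249 × 0.5554 / 0.9195
     = 0.40260946 / 0.9195
     = 0.4379


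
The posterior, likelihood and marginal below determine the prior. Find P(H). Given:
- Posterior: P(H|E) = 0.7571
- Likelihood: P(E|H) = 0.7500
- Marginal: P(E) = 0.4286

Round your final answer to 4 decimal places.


From Bayes' theorem: P(H|E) = P(E|H) × P(H) / P(E)

Rearranging for P(H):
P(H) = P(H|E) × P(E) / P(E|H)
     = 0.7571 × 0.4286 / 0.7500
     = 0.32449306 / 0.7500
     = 0.4327


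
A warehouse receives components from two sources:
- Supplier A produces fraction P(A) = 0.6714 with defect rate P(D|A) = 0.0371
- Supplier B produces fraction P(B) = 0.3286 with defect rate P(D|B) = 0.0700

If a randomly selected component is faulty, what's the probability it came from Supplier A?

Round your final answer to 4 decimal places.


Let A = from Supplier A, D = faulty

Given:
- P(A) = 0.6714, P(B) = 0.3286
- P(D|A) = 0.0371, P(D|B) = 0.0700

Step 1: Find P(D)
P(D) = P(D|A)P(A) + P(D|B)P(B)
     = 0.0371 × 0.6714 + 0.0700 × 0.3286
     = 0.02490894 + 0.02300200
     = 0.04791094

Step 2: Apply Bayes' theorem
P(A|D) = P(D|A)P(A) / P(D)
       = 0.02490894 / 0.04791094
       = 0.5199


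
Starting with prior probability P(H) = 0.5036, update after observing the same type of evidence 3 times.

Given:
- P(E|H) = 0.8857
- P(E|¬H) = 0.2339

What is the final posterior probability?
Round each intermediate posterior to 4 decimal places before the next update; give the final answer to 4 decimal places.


Sequential Bayesian updating:

Initial prior: P(H) = 0.5036

Update 1:
  P(E) = 0.8857 × 0.5036 + 0.2339 × 0.4964 = 0.44603852 + 0.11610796 = 0.56214648
  P(H|E) = 0.44603852 / 0.56214648 = 0.7935

Update 2:
  P(E) = 0.8857 × 0.7935 + 0.2339 × 0.2065 = 0.70280295 + 0.04830035 = 0.75110330
  P(H|E) = 0.70280295 / 0.75110330 = 0.9357

Update 3:
  P(E) = 0.8857 × 0.9357 + 0.2339 × 0.0643 = 0.82874949 + 0.01503977 = 0.84378926
  P(H|E) = 0.82874949 / 0.84378926 = 0.9822

Final posterior: 0.9822


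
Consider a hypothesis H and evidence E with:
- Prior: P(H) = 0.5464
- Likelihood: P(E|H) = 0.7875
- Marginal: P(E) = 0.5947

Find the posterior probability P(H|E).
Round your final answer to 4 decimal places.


Using Bayes' theorem:

P(H|E) = P(E|H) × P(H) / P(E)
       = 0.7875 × 0.5464 / 0.5947
       = 0.43029000 / 0.5947
       = 0.7235

The evidence strengthens our belief in H.
Prior: 0.5464 → Posterior: 0.7235


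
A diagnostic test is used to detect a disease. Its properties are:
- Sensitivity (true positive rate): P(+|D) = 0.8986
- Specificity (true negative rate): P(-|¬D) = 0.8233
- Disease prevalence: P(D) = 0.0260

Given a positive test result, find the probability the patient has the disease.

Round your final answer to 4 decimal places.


Let D = has disease, + = positive test

Given:
- P(D) = 0.0260 (prevalence)
- P(+|D) = 0.8986 (sensitivity)
- P(-|¬D) = 0.8233 (specificity)
- P(+|¬D) = 0.1767 (false positive rate = 1 - specificity)

Step 1: Find P(+)
P(+) = P(+|D)P(D) + P(+|¬D)P(¬D)
     = 0.8986 × 0.0260 + 0.1767 × 0.9740
     = 0.02336360 + 0.17210580
     = 0.19546940

Step 2: Apply Bayes' theorem for P(D|+)
P(D|+) = P(+|D)P(D) / P(+)
       = 0.02336360 / 0.19546940
       = 0.1195


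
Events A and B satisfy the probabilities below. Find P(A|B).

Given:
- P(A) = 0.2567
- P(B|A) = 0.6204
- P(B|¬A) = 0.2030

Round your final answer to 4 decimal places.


Bayes' theorem: P(A|B) = P(B|A) × P(A) / P(B)

Step 1: Calculate P(B) using law of total probability
P(B) = P(B|A)P(A) + P(B|¬A)P(¬A)
     = 0.6204 × 0.2567 + 0.2030 × 0.7433
     = 0.15925668 + 0.15088990
     = 0.31014658

Step 2: Apply Bayes' theorem
P(A|B) = P(B|A) × P(A) / P(B)
       = 0.15925668 / 0.31014658
       = 0.5135


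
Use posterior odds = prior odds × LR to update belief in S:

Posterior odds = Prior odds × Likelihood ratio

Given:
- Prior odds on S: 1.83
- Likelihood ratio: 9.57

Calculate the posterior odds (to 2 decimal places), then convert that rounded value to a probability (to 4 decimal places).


Step 1: Calculate posterior odds
Posterior odds = Prior odds × LR
               = 1.83 × 9.57
               = 17.51

Step 2: Convert to probability
P(S|E) = Posterior odds / (1 + Posterior odds)
       = 17.51 / (1 + 17.51)
       = 17.51 / 18.51
       = 0.9460

The evidence increased P(S) from 0.6466 to 0.9460.


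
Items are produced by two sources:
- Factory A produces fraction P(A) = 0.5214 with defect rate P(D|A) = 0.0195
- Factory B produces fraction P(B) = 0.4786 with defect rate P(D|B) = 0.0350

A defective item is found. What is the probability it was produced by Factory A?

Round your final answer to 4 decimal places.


Let A = from Factory A, D = defective

Given:
- P(A) = 0.5214, P(B) = 0.4786
- P(D|A) = 0.0195, P(D|B) = 0.0350

Step 1: Find P(D)
P(D) = P(D|A)P(A) + P(D|B)P(B)
     = 0.0195 × 0.5214 + 0.0350 × 0.4786
     = 0.01016730 + 0.01675100
     = 0.02691830

Step 2: Apply Bayes' theorem
P(A|D) = P(D|A)P(A) / P(D)
       = 0.01016730 / 0.02691830
       = 0.3777


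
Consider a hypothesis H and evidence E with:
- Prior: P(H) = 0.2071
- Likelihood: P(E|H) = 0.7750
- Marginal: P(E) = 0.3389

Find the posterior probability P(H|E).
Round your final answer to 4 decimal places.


Using Bayes' theorem:

P(H|E) = P(E|H) × P(H) / P(E)
       = 0.7750 × 0.2071 / 0.3389
       = 0.16050250 / 0.3389
       = 0.4736

The evidence strengthens our belief in H.
Prior: 0.2071 → Posterior: 0.4736


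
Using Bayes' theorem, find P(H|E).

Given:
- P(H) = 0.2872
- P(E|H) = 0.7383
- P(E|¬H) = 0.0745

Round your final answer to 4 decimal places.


Bayes' theorem: P(H|E) = P(E|H) × P(H) / P(E)

Step 1: Calculate P(E) using law of total probability
P(E) = P(E|H)P(H) + P(E|¬H)P(¬H)
     = 0.7383 × 0.2872 + 0.0745 × 0.7128
     = 0.21203976 + 0.05310360
     = 0.26514336

Step 2: Apply Bayes' theorem
P(H|E) = P(E|H) × P(H) / P(E)
       = 0.21203976 / 0.26514336
       = 0.7997


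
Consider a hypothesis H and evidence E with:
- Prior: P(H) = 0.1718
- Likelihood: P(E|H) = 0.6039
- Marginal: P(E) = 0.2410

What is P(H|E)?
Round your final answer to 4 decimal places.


Using Bayes' theorem:

P(H|E) = P(E|H) × P(H) / P(E)
       = 0.6039 × 0.1718 / 0.2410
       = 0.10375002 / 0.2410
       = 0.4305

The evidence strengthens our belief in H.
Prior: 0.1718 → Posterior: 0.4305


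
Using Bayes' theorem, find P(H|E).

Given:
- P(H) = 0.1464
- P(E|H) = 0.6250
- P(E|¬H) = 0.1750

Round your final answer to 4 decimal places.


Bayes' theorem: P(H|E) = P(E|H) × P(H) / P(E)

Step 1: Calculate P(E) using law of total probability
P(E) = P(E|H)P(H) + P(E|¬H)P(¬H)
     = 0.6250 × 0.1464 + 0.1750 × 0.8536
     = 0.09150000 + 0.14938000
     = 0.24088000

Step 2: Apply Bayes' theorem
P(H|E) = P(E|H) × P(H) / P(E)
       = 0.09150000 / 0.24088000
       = 0.3799


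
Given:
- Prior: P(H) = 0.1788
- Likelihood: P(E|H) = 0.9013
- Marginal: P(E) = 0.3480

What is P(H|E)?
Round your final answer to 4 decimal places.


Using Bayes' theorem:

P(H|E) = P(E|H) × P(H) / P(E)
       = 0.9013 × 0.1788 / 0.3480
       = 0.16115244 / 0.3480
       = 0.4631

The evidence strengthens our belief in H.
Prior: 0.1788 → Posterior: 0.4631


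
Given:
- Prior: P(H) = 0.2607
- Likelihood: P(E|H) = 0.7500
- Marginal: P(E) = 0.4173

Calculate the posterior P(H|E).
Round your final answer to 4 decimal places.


Using Bayes' theorem:

P(H|E) = P(E|H) × P(H) / P(E)
       = 0.7500 × 0.2607 / 0.4173
       = 0.19552500 / 0.4173
       = 0.4685

The evidence strengthens our belief in H.
Prior: 0.2607 → Posterior: 0.4685


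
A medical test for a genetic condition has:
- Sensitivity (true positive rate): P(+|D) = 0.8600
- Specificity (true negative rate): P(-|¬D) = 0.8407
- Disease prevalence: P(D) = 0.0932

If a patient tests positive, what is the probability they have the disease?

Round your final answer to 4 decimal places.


Let D = has disease, + = positive test

Given:
- P(D) = 0.0932 (prevalence)
- P(+|D) = 0.8600 (sensitivity)
- P(-|¬D) = 0.8407 (specificity)
- P(+|¬D) = 0.1593 (false positive rate = 1 - specificity)

Step 1: Find P(+)
P(+) = P(+|D)P(D) + P(+|¬D)P(¬D)
     = 0.8600 × 0.0932 + 0.1593 × 0.9068
     = 0.08015200 + 0.14445324
     = 0.22460524

Step 2: Apply Bayes' theorem for P(D|+)
P(D|+) = P(+|D)P(D) / P(+)
       = 0.08015200 / 0.22460524
       = 0.3569


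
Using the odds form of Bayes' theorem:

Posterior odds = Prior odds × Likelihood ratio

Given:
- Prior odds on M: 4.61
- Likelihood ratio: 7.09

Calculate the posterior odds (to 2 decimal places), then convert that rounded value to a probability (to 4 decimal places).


Step 1: Calculate posterior odds
Posterior odds = Prior odds × LR
               = 4.61 × 7.09
               = 32.68

Step 2: Convert to probability
P(M|E) = Posterior odds / (1 + Posterior odds)
       = 32.68 / (1 + 32.68)
       = 32.68 / 33.68
       = 0.9703

The evidence increased P(M) from 0.8217 to 0.9703.


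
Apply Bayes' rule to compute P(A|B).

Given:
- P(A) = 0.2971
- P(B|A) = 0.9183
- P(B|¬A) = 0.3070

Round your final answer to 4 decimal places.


Bayes' theorem: P(A|B) = P(B|A) × P(A) / P(B)

Step 1: Calculate P(B) using law of total probability
P(B) = P(B|A)P(A) + P(B|¬A)P(¬A)
     = 0.9183 × 0.2971 + 0.3070 × 0.7029
     = 0.27282693 + 0.21579030
     = 0.48861723

Step 2: Apply Bayes' theorem
P(A|B) = P(B|A) × P(A) / P(B)
       = 0.27282693 / 0.48861723
       = 0.5584


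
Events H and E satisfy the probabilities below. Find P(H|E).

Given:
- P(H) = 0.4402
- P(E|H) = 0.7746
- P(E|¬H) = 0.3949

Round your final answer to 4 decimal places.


Bayes' theorem: P(H|E) = P(E|H) × P(H) / P(E)

Step 1: Calculate P(E) using law of total probability
P(E) = P(E|H)P(H) + P(E|¬H)P(¬H)
     = 0.7746 × 0.4402 + 0.3949 × 0.5598
     = 0.34097892 + 0.22106502
     = 0.56204394

Step 2: Apply Bayes' theorem
P(H|E) = P(E|H) × P(H) / P(E)
       = 0.34097892 / 0.56204394
       = 0.6067


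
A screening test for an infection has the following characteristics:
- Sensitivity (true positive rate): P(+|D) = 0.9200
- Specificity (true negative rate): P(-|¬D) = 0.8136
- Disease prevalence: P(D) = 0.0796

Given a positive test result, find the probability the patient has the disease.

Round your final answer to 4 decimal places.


Let D = has disease, + = positive test

Given:
- P(D) = 0.0796 (prevalence)
- P(+|D) = 0.9200 (sensitivity)
- P(-|¬D) = 0.8136 (specificity)
- P(+|¬D) = 0.1864 (false positive rate = 1 - specificity)

Step 1: Find P(+)
P(+) = P(+|D)P(D) + P(+|¬D)P(¬D)
     = 0.9200 × 0.0796 + 0.1864 × 0.9204
     = 0.07323200 + 0.17156256
     = 0.24479456

Step 2: Apply Bayes' theorem for P(D|+)
P(D|+) = P(+|D)P(D) / P(+)
       = 0.07323200 / 0.24479456
       = 0.2992


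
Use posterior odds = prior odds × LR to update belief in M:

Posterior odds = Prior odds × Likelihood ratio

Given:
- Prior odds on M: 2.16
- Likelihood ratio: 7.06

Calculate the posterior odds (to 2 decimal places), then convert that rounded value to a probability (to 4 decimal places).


Step 1: Calculate posterior odds
Posterior odds = Prior odds × LR
               = 2.16 × 7.06
               = 15.25

Step 2: Convert to probability
P(M|E) = Posterior odds / (1 + Posterior odds)
       = 15.25 / (1 + 15.25)
       = 15.25 / 16.25
       = 0.9385

The evidence increased P(M) from 0.6835 to 0.9385.


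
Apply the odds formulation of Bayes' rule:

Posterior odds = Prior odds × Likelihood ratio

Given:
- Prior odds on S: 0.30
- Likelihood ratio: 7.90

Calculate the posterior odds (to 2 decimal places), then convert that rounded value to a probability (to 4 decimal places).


Step 1: Calculate posterior odds
Posterior odds = Prior odds × LR
               = 0.30 × 7.90
               = 2.37

Step 2: Convert to probability
P(S|E) = Posterior odds / (1 + Posterior odds)
       = 2.37 / (1 + 2.37)
       = 2.37 / 3.37
       = 0.7033

The evidence increased P(S) from 0.2308 to 0.7033.


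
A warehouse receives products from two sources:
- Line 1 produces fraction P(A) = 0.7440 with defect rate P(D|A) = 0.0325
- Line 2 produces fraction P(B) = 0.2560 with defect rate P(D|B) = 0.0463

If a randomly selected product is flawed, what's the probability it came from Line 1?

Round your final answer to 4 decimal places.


Let A = from Line 1, D = flawed

Given:
- P(A) = 0.7440, P(B) = 0.2560
- P(D|A) = 0.0325, P(D|B) = 0.0463

Step 1: Find P(D)
P(D) = P(D|A)P(A) + P(D|B)P(B)
     = 0.0325 × 0.7440 + 0.0463 × 0.2560
     = 0.02418000 + 0.01185280
     = 0.03603280

Step 2: Apply Bayes' theorem
P(A|D) = P(D|A)P(A) / P(D)
       = 0.02418000 / 0.03603280
       = 0.6711


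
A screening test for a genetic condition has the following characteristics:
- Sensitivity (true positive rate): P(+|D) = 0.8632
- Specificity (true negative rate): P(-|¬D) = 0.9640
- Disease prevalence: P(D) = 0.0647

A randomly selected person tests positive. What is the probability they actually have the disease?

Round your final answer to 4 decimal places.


Let D = has disease, + = positive test

Given:
- P(D) = 0.0647 (prevalence)
- P(+|D) = 0.8632 (sensitivity)
- P(-|¬D) = 0.9640 (specificity)
- P(+|¬D) = 0.0360 (false positive rate = 1 - specificity)

Step 1: Find P(+)
P(+) = P(+|D)P(D) + P(+|¬D)P(¬D)
     = 0.8632 × 0.0647 + 0.0360 × 0.9353
     = 0.05584904 + 0.03367080
     = 0.08951984

Step 2: Apply Bayes' theorem for P(D|+)
P(D|+) = P(+|D)P(D) / P(+)
       = 0.05584904 / 0.08951984
       = 0.6239


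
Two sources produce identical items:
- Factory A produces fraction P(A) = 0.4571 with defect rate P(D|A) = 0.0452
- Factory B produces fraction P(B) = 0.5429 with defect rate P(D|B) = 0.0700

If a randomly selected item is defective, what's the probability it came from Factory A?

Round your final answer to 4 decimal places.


Let A = from Factory A, D = defective

Given:
- P(A) = 0.4571, P(B) = 0.5429
- P(D|A) = 0.0452, P(D|B) = 0.0700

Step 1: Find P(D)
P(D) = P(D|A)P(A) + P(D|B)P(B)
     = 0.0452 × 0.4571 + 0.0700 × 0.5429
     = 0.02066092 + 0.03800300
     = 0.05866392

Step 2: Apply Bayes' theorem
P(A|D) = P(D|A)P(A) / P(D)
       = 0.02066092 / 0.05866392
       = 0.3522


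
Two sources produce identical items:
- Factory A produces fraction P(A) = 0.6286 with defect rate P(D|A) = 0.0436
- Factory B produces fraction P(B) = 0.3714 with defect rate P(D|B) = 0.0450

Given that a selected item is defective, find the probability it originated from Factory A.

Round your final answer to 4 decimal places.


Let A = from Factory A, D = defective

Given:
- P(A) = 0.6286, P(B) = 0.3714
- P(D|A) = 0.0436, P(D|B) = 0.0450

Step 1: Find P(D)
P(D) = P(D|A)P(A) + P(D|B)P(B)
     = 0.0436 × 0.6286 + 0.0450 × 0.3714
     = 0.02740696 + 0.01671300
     = 0.04411996

Step 2: Apply Bayes' theorem
P(A|D) = P(D|A)P(A) / P(D)
       = 0.02740696 / 0.04411996
       = 0.6212


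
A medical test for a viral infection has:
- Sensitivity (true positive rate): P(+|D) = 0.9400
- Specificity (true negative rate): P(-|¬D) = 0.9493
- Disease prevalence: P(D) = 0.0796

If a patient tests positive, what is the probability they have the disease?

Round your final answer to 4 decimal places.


Let D = has disease, + = positive test

Given:
- P(D) = 0.0796 (prevalence)
- P(+|D) = 0.9400 (sensitivity)
- P(-|¬D) = 0.9493 (specificity)
- P(+|¬D) = 0.0507 (false positive rate = 1 - specificity)

Step 1: Find P(+)
P(+) = P(+|D)P(D) + P(+|¬D)P(¬D)
     = 0.9400 × 0.0796 + 0.0507 × 0.9204
     = 0.07482400 + 0.04666428
     = 0.12148828

Step 2: Apply Bayes' theorem for P(D|+)
P(D|+) = P(+|D)P(D) / P(+)
       = 0.07482400 / 0.12148828
       = 0.6159


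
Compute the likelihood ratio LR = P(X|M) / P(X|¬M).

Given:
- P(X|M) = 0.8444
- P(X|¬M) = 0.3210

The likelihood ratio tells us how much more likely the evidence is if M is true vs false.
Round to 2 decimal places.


Likelihood Ratio (LR) = P(X|M) / P(X|¬M)

LR = 0.8444 / 0.3210
   = 2.63

The evidence is 2.63 times more likely if M is true than if M is false.
Since LR > 1, the evidence supports M over ¬M.


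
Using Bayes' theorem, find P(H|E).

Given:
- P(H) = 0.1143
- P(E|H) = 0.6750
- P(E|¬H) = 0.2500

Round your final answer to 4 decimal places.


Bayes' theorem: P(H|E) = P(E|H) × P(H) / P(E)

Step 1: Calculate P(E) using law of total probability
P(E) = P(E|H)P(H) + P(E|¬H)P(¬H)
     = 0.6750 × 0.1143 + 0.2500 × 0.8857
     = 0.07715250 + 0.22142500
     = 0.29857750

Step 2: Apply Bayes' theorem
P(H|E) = P(E|H) × P(H) / P(E)
       = 0.07715250 / 0.29857750
       = 0.2584


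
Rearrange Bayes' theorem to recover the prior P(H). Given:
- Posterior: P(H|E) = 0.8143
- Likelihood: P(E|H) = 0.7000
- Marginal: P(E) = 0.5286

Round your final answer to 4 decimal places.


From Bayes' theorem: P(H|E) = P(E|H) × P(H) / P(E)

Rearranging for P(H):
P(H) = P(H|E) × P(E) / P(E|H)
     = 0.8143 × 0.5286 / 0.7000
     = 0.43043898 / 0.7000
     = 0.6149


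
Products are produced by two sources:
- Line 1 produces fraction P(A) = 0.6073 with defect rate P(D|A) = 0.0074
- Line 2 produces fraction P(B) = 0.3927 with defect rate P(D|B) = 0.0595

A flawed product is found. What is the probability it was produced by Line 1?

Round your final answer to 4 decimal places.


Let A = from Line 1, D = flawed

Given:
- P(A) = 0.6073, P(B) = 0.3927
- P(D|A) = 0.0074, P(D|B) = 0.0595

Step 1: Find P(D)
P(D) = P(D|A)P(A) + P(D|B)P(B)
     = 0.0074 × 0.6073 + 0.0595 × 0.3927
     = 0.00449402 + 0.02336565
     = 0.02785967

Step 2: Apply Bayes' theorem
P(A|D) = P(D|A)P(A) / P(D)
       = 0.00449402 / 0.02785967
       = 0.1613


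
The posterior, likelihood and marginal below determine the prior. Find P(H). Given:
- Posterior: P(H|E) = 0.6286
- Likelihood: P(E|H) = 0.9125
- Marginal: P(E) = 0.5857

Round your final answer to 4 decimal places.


From Bayes' theorem: P(H|E) = P(E|H) × P(H) / P(E)

Rearranging for P(H):
P(H) = P(H|E) × P(E) / P(E|H)
     = 0.6286 × 0.5857 / 0.9125
     = 0.36817102 / 0.9125
     = 0.4035


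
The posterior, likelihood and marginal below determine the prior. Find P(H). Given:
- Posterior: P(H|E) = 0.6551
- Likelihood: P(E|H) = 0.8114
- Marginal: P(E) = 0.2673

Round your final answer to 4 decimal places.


From Bayes' theorem: P(H|E) = P(E|H) × P(H) / P(E)

Rearranging for P(H):
P(H) = P(H|E) × P(E) / P(E|H)
     = 0.6551 × 0.2673 / 0.8114
     = 0.17510823 / 0.8114
     = 0.2158


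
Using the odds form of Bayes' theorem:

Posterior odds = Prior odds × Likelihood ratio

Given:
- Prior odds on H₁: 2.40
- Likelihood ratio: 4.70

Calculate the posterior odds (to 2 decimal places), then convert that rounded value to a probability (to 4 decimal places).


Step 1: Calculate posterior odds
Posterior odds = Prior odds × LR
               = 2.40 × 4.70
               = 11.28

Step 2: Convert to probability
P(H₁|E) = Posterior odds / (1 + Posterior odds)
       = 11.28 / (1 + 11.28)
       = 11.28 / 12.28
       = 0.9186

The evidence increased P(H₁) from 0.7059 to 0.9186.


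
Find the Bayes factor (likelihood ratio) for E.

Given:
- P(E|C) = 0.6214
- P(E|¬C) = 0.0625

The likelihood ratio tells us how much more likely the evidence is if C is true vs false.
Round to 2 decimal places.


Likelihood Ratio (LR) = P(E|C) / P(E|¬C)

LR = 0.6214 / 0.0625
   = 9.94

The evidence is 9.94 times more likely if C is true than if C is false.
Since LR > 1, the evidence supports C over ¬C.


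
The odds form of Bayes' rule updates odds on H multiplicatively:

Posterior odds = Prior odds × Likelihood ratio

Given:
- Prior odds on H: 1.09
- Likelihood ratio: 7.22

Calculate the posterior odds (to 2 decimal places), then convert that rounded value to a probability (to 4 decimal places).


Step 1: Calculate posterior odds
Posterior odds = Prior odds × LR
               = 1.09 × 7.22
               = 7.87

Step 2: Convert to probability
P(H|E) = Posterior odds / (1 + Posterior odds)
       = 7.87 / (1 + 7.87)
       = 7.87 / 8.87
       = 0.8873

The evidence increased P(H) from 0.5215 to 0.8873.


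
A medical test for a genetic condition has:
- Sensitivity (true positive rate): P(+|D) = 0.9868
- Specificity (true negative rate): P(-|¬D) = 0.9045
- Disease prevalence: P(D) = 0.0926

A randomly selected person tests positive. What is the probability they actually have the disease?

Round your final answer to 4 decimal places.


Let D = has disease, + = positive test

Given:
- P(D) = 0.0926 (prevalence)
- P(+|D) = 0.9868 (sensitivity)
- P(-|¬D) = 0.9045 (specificity)
- P(+|¬D) = 0.0955 (false positive rate = 1 - specificity)

Step 1: Find P(+)
P(+) = P(+|D)P(D) + P(+|¬D)P(¬D)
     = 0.9868 × 0.0926 + 0.0955 × 0.9074
     = 0.09137768 + 0.08665670
     = 0.17803438

Step 2: Apply Bayes' theorem for P(D|+)
P(D|+) = P(+|D)P(D) / P(+)
       = 0.09137768 / 0.17803438
       = 0.5133


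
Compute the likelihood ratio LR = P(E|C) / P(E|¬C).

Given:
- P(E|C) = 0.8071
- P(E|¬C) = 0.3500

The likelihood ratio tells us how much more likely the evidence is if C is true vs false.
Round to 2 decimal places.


Likelihood Ratio (LR) = P(E|C) / P(E|¬C)

LR = 0.8071 / 0.3500
   = 2.31

The evidence is 2.31 times more likely if C is true than if C is false.
Because LR exceeds 1, E is evidence for C.


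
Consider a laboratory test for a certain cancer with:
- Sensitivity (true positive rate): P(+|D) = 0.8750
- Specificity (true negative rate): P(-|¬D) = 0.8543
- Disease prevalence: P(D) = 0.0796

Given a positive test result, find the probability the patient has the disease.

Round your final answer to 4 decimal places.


Let D = has disease, + = positive test

Given:
- P(D) = 0.0796 (prevalence)
- P(+|D) = 0.8750 (sensitivity)
- P(-|¬D) = 0.8543 (specificity)
- P(+|¬D) = 0.1457 (false positive rate = 1 - specificity)

Step 1: Find P(+)
P(+) = P(+|D)P(D) + P(+|¬D)P(¬D)
     = 0.8750 × 0.0796 + 0.1457 × 0.9204
     = 0.06965000 + 0.13410228
     = 0.20375228

Step 2: Apply Bayes' theorem for P(D|+)
P(D|+) = P(+|D)P(D) / P(+)
       = 0.06965000 / 0.20375228
       = 0.3418


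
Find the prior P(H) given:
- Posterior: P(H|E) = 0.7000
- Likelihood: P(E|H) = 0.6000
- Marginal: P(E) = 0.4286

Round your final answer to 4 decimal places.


From Bayes' theorem: P(H|E) = P(E|H) × P(H) / P(E)

Rearranging for P(H):
P(H) = P(H|E) × P(E) / P(E|H)
     = 0.7000 × 0.4286 / 0.6000
     = 0.30002000 / 0.6000
     = 0.5000


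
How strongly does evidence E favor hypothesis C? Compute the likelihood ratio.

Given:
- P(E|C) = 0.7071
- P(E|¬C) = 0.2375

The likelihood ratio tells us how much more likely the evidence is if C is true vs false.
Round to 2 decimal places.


Likelihood Ratio (LR) = P(E|C) / P(E|¬C)

LR = 0.7071 / 0.2375
   = 2.98

The evidence is 2.98 times more likely if C is true than if C is false.
Because LR exceeds 1, E is evidence for C.


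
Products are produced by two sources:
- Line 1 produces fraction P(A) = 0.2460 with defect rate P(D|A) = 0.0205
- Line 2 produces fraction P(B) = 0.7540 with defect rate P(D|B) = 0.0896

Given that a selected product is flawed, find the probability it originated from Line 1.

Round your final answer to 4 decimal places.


Let A = from Line 1, D = flawed

Given:
- P(A) = 0.2460, P(B) = 0.7540
- P(D|A) = 0.0205, P(D|B) = 0.0896

Step 1: Find P(D)
P(D) = P(D|A)P(A) + P(D|B)P(B)
     = 0.0205 × 0.2460 + 0.0896 × 0.7540
     = 0.00504300 + 0.06755840
     = 0.07260140

Step 2: Apply Bayes' theorem
P(A|D) = P(D|A)P(A) / P(D)
       = 0.00504300 / 0.07260140
       = 0.0695
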